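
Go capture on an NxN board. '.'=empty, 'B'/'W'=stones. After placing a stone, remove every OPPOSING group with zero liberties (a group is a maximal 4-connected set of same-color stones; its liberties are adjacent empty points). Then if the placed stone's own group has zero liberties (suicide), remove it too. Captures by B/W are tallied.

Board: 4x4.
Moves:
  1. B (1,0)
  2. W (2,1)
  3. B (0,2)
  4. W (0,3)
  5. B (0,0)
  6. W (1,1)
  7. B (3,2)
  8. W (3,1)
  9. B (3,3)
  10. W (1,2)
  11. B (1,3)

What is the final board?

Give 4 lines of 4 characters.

Move 1: B@(1,0) -> caps B=0 W=0
Move 2: W@(2,1) -> caps B=0 W=0
Move 3: B@(0,2) -> caps B=0 W=0
Move 4: W@(0,3) -> caps B=0 W=0
Move 5: B@(0,0) -> caps B=0 W=0
Move 6: W@(1,1) -> caps B=0 W=0
Move 7: B@(3,2) -> caps B=0 W=0
Move 8: W@(3,1) -> caps B=0 W=0
Move 9: B@(3,3) -> caps B=0 W=0
Move 10: W@(1,2) -> caps B=0 W=0
Move 11: B@(1,3) -> caps B=1 W=0

Answer: B.B.
BWWB
.W..
.WBB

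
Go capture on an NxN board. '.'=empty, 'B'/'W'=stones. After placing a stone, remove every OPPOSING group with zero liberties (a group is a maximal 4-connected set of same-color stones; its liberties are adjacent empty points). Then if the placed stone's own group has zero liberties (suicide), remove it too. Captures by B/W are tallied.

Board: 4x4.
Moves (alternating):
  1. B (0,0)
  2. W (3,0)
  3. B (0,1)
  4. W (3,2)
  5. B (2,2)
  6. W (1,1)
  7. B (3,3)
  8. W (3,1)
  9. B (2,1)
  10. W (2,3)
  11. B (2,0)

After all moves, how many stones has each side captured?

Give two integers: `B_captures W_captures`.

Move 1: B@(0,0) -> caps B=0 W=0
Move 2: W@(3,0) -> caps B=0 W=0
Move 3: B@(0,1) -> caps B=0 W=0
Move 4: W@(3,2) -> caps B=0 W=0
Move 5: B@(2,2) -> caps B=0 W=0
Move 6: W@(1,1) -> caps B=0 W=0
Move 7: B@(3,3) -> caps B=0 W=0
Move 8: W@(3,1) -> caps B=0 W=0
Move 9: B@(2,1) -> caps B=0 W=0
Move 10: W@(2,3) -> caps B=0 W=1
Move 11: B@(2,0) -> caps B=0 W=1

Answer: 0 1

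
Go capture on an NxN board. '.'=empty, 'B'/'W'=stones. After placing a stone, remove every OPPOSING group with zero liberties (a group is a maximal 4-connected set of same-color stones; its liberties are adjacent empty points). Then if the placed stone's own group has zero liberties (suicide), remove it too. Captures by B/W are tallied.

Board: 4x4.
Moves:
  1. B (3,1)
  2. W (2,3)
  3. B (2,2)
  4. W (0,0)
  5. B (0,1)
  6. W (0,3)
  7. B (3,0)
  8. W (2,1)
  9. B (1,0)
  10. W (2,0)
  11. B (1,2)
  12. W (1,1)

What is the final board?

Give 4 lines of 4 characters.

Move 1: B@(3,1) -> caps B=0 W=0
Move 2: W@(2,3) -> caps B=0 W=0
Move 3: B@(2,2) -> caps B=0 W=0
Move 4: W@(0,0) -> caps B=0 W=0
Move 5: B@(0,1) -> caps B=0 W=0
Move 6: W@(0,3) -> caps B=0 W=0
Move 7: B@(3,0) -> caps B=0 W=0
Move 8: W@(2,1) -> caps B=0 W=0
Move 9: B@(1,0) -> caps B=1 W=0
Move 10: W@(2,0) -> caps B=1 W=0
Move 11: B@(1,2) -> caps B=1 W=0
Move 12: W@(1,1) -> caps B=1 W=0

Answer: .B.W
B.B.
..BW
BB..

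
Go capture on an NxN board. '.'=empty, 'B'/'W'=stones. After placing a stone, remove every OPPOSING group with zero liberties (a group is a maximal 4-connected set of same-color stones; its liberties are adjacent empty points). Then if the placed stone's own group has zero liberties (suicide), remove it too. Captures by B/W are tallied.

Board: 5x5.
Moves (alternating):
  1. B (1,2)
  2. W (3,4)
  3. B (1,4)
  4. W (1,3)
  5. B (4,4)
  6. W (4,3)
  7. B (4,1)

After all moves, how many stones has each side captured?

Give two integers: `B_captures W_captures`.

Move 1: B@(1,2) -> caps B=0 W=0
Move 2: W@(3,4) -> caps B=0 W=0
Move 3: B@(1,4) -> caps B=0 W=0
Move 4: W@(1,3) -> caps B=0 W=0
Move 5: B@(4,4) -> caps B=0 W=0
Move 6: W@(4,3) -> caps B=0 W=1
Move 7: B@(4,1) -> caps B=0 W=1

Answer: 0 1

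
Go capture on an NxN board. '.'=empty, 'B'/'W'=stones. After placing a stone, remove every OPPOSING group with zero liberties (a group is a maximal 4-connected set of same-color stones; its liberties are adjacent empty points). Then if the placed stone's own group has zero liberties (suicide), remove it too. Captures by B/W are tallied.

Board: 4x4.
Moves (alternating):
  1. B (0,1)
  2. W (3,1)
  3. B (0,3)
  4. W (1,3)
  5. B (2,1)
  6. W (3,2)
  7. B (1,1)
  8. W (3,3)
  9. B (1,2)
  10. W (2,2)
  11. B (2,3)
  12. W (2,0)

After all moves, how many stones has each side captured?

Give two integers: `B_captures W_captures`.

Answer: 1 0

Derivation:
Move 1: B@(0,1) -> caps B=0 W=0
Move 2: W@(3,1) -> caps B=0 W=0
Move 3: B@(0,3) -> caps B=0 W=0
Move 4: W@(1,3) -> caps B=0 W=0
Move 5: B@(2,1) -> caps B=0 W=0
Move 6: W@(3,2) -> caps B=0 W=0
Move 7: B@(1,1) -> caps B=0 W=0
Move 8: W@(3,3) -> caps B=0 W=0
Move 9: B@(1,2) -> caps B=0 W=0
Move 10: W@(2,2) -> caps B=0 W=0
Move 11: B@(2,3) -> caps B=1 W=0
Move 12: W@(2,0) -> caps B=1 W=0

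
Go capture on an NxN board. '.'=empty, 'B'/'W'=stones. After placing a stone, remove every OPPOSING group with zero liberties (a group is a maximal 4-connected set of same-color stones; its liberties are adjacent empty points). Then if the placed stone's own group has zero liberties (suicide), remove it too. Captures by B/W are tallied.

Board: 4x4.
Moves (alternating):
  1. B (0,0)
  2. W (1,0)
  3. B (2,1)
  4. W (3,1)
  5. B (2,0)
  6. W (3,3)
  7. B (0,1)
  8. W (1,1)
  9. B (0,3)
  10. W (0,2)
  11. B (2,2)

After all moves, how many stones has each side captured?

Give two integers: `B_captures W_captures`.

Answer: 0 2

Derivation:
Move 1: B@(0,0) -> caps B=0 W=0
Move 2: W@(1,0) -> caps B=0 W=0
Move 3: B@(2,1) -> caps B=0 W=0
Move 4: W@(3,1) -> caps B=0 W=0
Move 5: B@(2,0) -> caps B=0 W=0
Move 6: W@(3,3) -> caps B=0 W=0
Move 7: B@(0,1) -> caps B=0 W=0
Move 8: W@(1,1) -> caps B=0 W=0
Move 9: B@(0,3) -> caps B=0 W=0
Move 10: W@(0,2) -> caps B=0 W=2
Move 11: B@(2,2) -> caps B=0 W=2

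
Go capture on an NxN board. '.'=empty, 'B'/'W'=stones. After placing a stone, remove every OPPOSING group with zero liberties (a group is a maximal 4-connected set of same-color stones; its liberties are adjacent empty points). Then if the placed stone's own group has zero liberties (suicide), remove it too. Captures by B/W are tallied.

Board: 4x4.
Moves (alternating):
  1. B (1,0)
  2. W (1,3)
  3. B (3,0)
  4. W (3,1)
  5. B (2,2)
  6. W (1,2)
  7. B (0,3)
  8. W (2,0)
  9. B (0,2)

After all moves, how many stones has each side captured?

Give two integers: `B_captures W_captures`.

Move 1: B@(1,0) -> caps B=0 W=0
Move 2: W@(1,3) -> caps B=0 W=0
Move 3: B@(3,0) -> caps B=0 W=0
Move 4: W@(3,1) -> caps B=0 W=0
Move 5: B@(2,2) -> caps B=0 W=0
Move 6: W@(1,2) -> caps B=0 W=0
Move 7: B@(0,3) -> caps B=0 W=0
Move 8: W@(2,0) -> caps B=0 W=1
Move 9: B@(0,2) -> caps B=0 W=1

Answer: 0 1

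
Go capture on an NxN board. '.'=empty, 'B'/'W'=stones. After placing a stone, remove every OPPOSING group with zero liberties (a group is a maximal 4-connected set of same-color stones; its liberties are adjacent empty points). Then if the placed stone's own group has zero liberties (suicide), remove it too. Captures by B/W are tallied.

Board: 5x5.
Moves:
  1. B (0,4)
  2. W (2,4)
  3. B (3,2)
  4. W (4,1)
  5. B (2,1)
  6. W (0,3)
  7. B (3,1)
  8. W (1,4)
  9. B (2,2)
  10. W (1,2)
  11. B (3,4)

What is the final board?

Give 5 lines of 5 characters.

Answer: ...W.
..W.W
.BB.W
.BB.B
.W...

Derivation:
Move 1: B@(0,4) -> caps B=0 W=0
Move 2: W@(2,4) -> caps B=0 W=0
Move 3: B@(3,2) -> caps B=0 W=0
Move 4: W@(4,1) -> caps B=0 W=0
Move 5: B@(2,1) -> caps B=0 W=0
Move 6: W@(0,3) -> caps B=0 W=0
Move 7: B@(3,1) -> caps B=0 W=0
Move 8: W@(1,4) -> caps B=0 W=1
Move 9: B@(2,2) -> caps B=0 W=1
Move 10: W@(1,2) -> caps B=0 W=1
Move 11: B@(3,4) -> caps B=0 W=1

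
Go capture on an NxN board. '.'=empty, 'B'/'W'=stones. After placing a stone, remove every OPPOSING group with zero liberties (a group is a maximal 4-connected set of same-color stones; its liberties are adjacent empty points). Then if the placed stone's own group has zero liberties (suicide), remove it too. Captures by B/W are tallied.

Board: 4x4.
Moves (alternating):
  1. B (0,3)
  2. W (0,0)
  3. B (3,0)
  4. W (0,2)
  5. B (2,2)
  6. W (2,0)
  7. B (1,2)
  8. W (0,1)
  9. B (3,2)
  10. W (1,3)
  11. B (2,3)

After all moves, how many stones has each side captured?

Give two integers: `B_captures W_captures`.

Answer: 0 1

Derivation:
Move 1: B@(0,3) -> caps B=0 W=0
Move 2: W@(0,0) -> caps B=0 W=0
Move 3: B@(3,0) -> caps B=0 W=0
Move 4: W@(0,2) -> caps B=0 W=0
Move 5: B@(2,2) -> caps B=0 W=0
Move 6: W@(2,0) -> caps B=0 W=0
Move 7: B@(1,2) -> caps B=0 W=0
Move 8: W@(0,1) -> caps B=0 W=0
Move 9: B@(3,2) -> caps B=0 W=0
Move 10: W@(1,3) -> caps B=0 W=1
Move 11: B@(2,3) -> caps B=0 W=1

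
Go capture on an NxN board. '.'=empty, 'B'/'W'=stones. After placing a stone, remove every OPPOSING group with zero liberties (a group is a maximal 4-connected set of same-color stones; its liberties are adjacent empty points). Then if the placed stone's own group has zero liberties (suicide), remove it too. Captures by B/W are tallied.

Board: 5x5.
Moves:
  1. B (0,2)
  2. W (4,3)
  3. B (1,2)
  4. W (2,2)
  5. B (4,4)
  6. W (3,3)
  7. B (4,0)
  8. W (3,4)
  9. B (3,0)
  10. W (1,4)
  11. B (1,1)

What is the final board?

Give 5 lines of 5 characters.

Answer: ..B..
.BB.W
..W..
B..WW
B..W.

Derivation:
Move 1: B@(0,2) -> caps B=0 W=0
Move 2: W@(4,3) -> caps B=0 W=0
Move 3: B@(1,2) -> caps B=0 W=0
Move 4: W@(2,2) -> caps B=0 W=0
Move 5: B@(4,4) -> caps B=0 W=0
Move 6: W@(3,3) -> caps B=0 W=0
Move 7: B@(4,0) -> caps B=0 W=0
Move 8: W@(3,4) -> caps B=0 W=1
Move 9: B@(3,0) -> caps B=0 W=1
Move 10: W@(1,4) -> caps B=0 W=1
Move 11: B@(1,1) -> caps B=0 W=1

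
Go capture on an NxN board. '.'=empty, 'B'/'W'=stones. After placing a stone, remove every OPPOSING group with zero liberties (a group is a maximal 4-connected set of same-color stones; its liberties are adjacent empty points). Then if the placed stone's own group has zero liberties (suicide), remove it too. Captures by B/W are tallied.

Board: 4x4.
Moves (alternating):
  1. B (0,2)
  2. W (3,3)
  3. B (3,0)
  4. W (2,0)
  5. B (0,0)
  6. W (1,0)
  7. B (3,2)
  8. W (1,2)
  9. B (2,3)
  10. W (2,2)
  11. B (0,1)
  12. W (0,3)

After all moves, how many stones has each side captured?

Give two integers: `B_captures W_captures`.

Move 1: B@(0,2) -> caps B=0 W=0
Move 2: W@(3,3) -> caps B=0 W=0
Move 3: B@(3,0) -> caps B=0 W=0
Move 4: W@(2,0) -> caps B=0 W=0
Move 5: B@(0,0) -> caps B=0 W=0
Move 6: W@(1,0) -> caps B=0 W=0
Move 7: B@(3,2) -> caps B=0 W=0
Move 8: W@(1,2) -> caps B=0 W=0
Move 9: B@(2,3) -> caps B=1 W=0
Move 10: W@(2,2) -> caps B=1 W=0
Move 11: B@(0,1) -> caps B=1 W=0
Move 12: W@(0,3) -> caps B=1 W=0

Answer: 1 0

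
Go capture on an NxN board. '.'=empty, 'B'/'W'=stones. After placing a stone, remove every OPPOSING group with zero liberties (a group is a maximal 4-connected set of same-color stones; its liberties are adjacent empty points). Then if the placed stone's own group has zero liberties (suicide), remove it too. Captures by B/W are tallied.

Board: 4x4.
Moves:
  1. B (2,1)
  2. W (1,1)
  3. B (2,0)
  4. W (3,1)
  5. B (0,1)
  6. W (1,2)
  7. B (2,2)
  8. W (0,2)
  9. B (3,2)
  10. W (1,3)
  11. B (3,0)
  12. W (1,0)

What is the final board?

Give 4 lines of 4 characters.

Move 1: B@(2,1) -> caps B=0 W=0
Move 2: W@(1,1) -> caps B=0 W=0
Move 3: B@(2,0) -> caps B=0 W=0
Move 4: W@(3,1) -> caps B=0 W=0
Move 5: B@(0,1) -> caps B=0 W=0
Move 6: W@(1,2) -> caps B=0 W=0
Move 7: B@(2,2) -> caps B=0 W=0
Move 8: W@(0,2) -> caps B=0 W=0
Move 9: B@(3,2) -> caps B=0 W=0
Move 10: W@(1,3) -> caps B=0 W=0
Move 11: B@(3,0) -> caps B=1 W=0
Move 12: W@(1,0) -> caps B=1 W=0

Answer: .BW.
WWWW
BBB.
B.B.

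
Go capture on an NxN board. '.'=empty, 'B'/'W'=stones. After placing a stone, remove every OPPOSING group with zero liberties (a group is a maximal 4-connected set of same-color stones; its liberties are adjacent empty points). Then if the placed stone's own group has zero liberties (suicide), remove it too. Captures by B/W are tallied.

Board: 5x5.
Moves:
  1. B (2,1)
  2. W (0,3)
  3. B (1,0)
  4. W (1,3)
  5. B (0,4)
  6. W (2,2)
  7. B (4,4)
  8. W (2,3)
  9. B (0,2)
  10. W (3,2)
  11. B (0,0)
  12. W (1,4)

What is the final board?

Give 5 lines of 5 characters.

Move 1: B@(2,1) -> caps B=0 W=0
Move 2: W@(0,3) -> caps B=0 W=0
Move 3: B@(1,0) -> caps B=0 W=0
Move 4: W@(1,3) -> caps B=0 W=0
Move 5: B@(0,4) -> caps B=0 W=0
Move 6: W@(2,2) -> caps B=0 W=0
Move 7: B@(4,4) -> caps B=0 W=0
Move 8: W@(2,3) -> caps B=0 W=0
Move 9: B@(0,2) -> caps B=0 W=0
Move 10: W@(3,2) -> caps B=0 W=0
Move 11: B@(0,0) -> caps B=0 W=0
Move 12: W@(1,4) -> caps B=0 W=1

Answer: B.BW.
B..WW
.BWW.
..W..
....B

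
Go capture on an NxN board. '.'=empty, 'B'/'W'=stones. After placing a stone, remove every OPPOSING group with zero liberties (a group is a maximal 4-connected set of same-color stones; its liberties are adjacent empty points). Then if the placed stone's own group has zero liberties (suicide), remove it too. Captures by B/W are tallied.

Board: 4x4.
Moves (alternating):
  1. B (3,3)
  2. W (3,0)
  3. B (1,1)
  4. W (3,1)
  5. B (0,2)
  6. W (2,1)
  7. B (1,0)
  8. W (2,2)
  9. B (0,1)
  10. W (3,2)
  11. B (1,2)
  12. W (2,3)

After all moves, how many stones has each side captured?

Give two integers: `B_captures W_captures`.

Answer: 0 1

Derivation:
Move 1: B@(3,3) -> caps B=0 W=0
Move 2: W@(3,0) -> caps B=0 W=0
Move 3: B@(1,1) -> caps B=0 W=0
Move 4: W@(3,1) -> caps B=0 W=0
Move 5: B@(0,2) -> caps B=0 W=0
Move 6: W@(2,1) -> caps B=0 W=0
Move 7: B@(1,0) -> caps B=0 W=0
Move 8: W@(2,2) -> caps B=0 W=0
Move 9: B@(0,1) -> caps B=0 W=0
Move 10: W@(3,2) -> caps B=0 W=0
Move 11: B@(1,2) -> caps B=0 W=0
Move 12: W@(2,3) -> caps B=0 W=1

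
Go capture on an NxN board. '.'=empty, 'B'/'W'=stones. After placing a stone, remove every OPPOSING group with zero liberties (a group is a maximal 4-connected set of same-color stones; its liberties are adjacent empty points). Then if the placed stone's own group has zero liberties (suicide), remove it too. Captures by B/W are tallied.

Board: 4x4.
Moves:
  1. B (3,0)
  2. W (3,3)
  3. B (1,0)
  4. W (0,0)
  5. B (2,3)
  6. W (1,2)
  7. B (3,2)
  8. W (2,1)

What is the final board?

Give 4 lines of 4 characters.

Answer: W...
B.W.
.W.B
B.B.

Derivation:
Move 1: B@(3,0) -> caps B=0 W=0
Move 2: W@(3,3) -> caps B=0 W=0
Move 3: B@(1,0) -> caps B=0 W=0
Move 4: W@(0,0) -> caps B=0 W=0
Move 5: B@(2,3) -> caps B=0 W=0
Move 6: W@(1,2) -> caps B=0 W=0
Move 7: B@(3,2) -> caps B=1 W=0
Move 8: W@(2,1) -> caps B=1 W=0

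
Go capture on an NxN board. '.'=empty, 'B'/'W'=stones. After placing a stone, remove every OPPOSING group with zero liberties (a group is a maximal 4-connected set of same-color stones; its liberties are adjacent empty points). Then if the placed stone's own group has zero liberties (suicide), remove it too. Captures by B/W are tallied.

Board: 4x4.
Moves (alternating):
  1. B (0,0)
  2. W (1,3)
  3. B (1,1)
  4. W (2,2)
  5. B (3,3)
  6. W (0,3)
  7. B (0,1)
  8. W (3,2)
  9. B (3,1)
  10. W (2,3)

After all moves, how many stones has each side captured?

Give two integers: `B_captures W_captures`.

Answer: 0 1

Derivation:
Move 1: B@(0,0) -> caps B=0 W=0
Move 2: W@(1,3) -> caps B=0 W=0
Move 3: B@(1,1) -> caps B=0 W=0
Move 4: W@(2,2) -> caps B=0 W=0
Move 5: B@(3,3) -> caps B=0 W=0
Move 6: W@(0,3) -> caps B=0 W=0
Move 7: B@(0,1) -> caps B=0 W=0
Move 8: W@(3,2) -> caps B=0 W=0
Move 9: B@(3,1) -> caps B=0 W=0
Move 10: W@(2,3) -> caps B=0 W=1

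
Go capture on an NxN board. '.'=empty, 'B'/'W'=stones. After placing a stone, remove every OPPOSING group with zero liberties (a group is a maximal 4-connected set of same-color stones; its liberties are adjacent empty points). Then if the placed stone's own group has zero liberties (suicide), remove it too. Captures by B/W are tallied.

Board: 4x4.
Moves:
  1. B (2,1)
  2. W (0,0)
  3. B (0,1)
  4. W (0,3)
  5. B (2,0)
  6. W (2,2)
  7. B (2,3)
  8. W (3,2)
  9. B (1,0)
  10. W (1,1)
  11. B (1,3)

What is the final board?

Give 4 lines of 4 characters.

Answer: .B.W
BW.B
BBWB
..W.

Derivation:
Move 1: B@(2,1) -> caps B=0 W=0
Move 2: W@(0,0) -> caps B=0 W=0
Move 3: B@(0,1) -> caps B=0 W=0
Move 4: W@(0,3) -> caps B=0 W=0
Move 5: B@(2,0) -> caps B=0 W=0
Move 6: W@(2,2) -> caps B=0 W=0
Move 7: B@(2,3) -> caps B=0 W=0
Move 8: W@(3,2) -> caps B=0 W=0
Move 9: B@(1,0) -> caps B=1 W=0
Move 10: W@(1,1) -> caps B=1 W=0
Move 11: B@(1,3) -> caps B=1 W=0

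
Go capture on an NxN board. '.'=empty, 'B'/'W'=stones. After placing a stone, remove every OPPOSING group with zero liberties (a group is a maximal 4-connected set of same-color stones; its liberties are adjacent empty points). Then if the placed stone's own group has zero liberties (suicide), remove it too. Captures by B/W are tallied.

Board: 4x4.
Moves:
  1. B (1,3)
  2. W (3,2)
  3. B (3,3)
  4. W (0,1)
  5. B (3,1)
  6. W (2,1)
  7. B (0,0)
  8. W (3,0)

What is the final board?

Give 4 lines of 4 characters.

Move 1: B@(1,3) -> caps B=0 W=0
Move 2: W@(3,2) -> caps B=0 W=0
Move 3: B@(3,3) -> caps B=0 W=0
Move 4: W@(0,1) -> caps B=0 W=0
Move 5: B@(3,1) -> caps B=0 W=0
Move 6: W@(2,1) -> caps B=0 W=0
Move 7: B@(0,0) -> caps B=0 W=0
Move 8: W@(3,0) -> caps B=0 W=1

Answer: BW..
...B
.W..
W.WB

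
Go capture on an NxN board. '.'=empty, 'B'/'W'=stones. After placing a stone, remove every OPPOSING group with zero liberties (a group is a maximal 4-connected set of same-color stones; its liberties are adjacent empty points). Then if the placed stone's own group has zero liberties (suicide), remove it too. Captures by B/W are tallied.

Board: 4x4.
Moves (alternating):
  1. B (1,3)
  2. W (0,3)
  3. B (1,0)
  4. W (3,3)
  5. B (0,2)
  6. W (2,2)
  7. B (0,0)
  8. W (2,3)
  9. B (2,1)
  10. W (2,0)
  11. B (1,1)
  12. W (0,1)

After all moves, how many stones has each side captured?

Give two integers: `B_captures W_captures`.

Answer: 1 0

Derivation:
Move 1: B@(1,3) -> caps B=0 W=0
Move 2: W@(0,3) -> caps B=0 W=0
Move 3: B@(1,0) -> caps B=0 W=0
Move 4: W@(3,3) -> caps B=0 W=0
Move 5: B@(0,2) -> caps B=1 W=0
Move 6: W@(2,2) -> caps B=1 W=0
Move 7: B@(0,0) -> caps B=1 W=0
Move 8: W@(2,3) -> caps B=1 W=0
Move 9: B@(2,1) -> caps B=1 W=0
Move 10: W@(2,0) -> caps B=1 W=0
Move 11: B@(1,1) -> caps B=1 W=0
Move 12: W@(0,1) -> caps B=1 W=0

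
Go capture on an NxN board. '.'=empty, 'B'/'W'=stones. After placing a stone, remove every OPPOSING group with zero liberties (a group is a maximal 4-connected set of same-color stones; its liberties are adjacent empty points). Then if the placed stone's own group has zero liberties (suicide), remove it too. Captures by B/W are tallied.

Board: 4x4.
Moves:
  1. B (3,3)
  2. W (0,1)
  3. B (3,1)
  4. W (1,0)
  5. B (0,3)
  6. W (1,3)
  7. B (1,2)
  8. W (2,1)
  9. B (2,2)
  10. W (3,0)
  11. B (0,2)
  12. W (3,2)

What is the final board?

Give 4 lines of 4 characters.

Move 1: B@(3,3) -> caps B=0 W=0
Move 2: W@(0,1) -> caps B=0 W=0
Move 3: B@(3,1) -> caps B=0 W=0
Move 4: W@(1,0) -> caps B=0 W=0
Move 5: B@(0,3) -> caps B=0 W=0
Move 6: W@(1,3) -> caps B=0 W=0
Move 7: B@(1,2) -> caps B=0 W=0
Move 8: W@(2,1) -> caps B=0 W=0
Move 9: B@(2,2) -> caps B=0 W=0
Move 10: W@(3,0) -> caps B=0 W=0
Move 11: B@(0,2) -> caps B=0 W=0
Move 12: W@(3,2) -> caps B=0 W=1

Answer: .WBB
W.BW
.WB.
W.WB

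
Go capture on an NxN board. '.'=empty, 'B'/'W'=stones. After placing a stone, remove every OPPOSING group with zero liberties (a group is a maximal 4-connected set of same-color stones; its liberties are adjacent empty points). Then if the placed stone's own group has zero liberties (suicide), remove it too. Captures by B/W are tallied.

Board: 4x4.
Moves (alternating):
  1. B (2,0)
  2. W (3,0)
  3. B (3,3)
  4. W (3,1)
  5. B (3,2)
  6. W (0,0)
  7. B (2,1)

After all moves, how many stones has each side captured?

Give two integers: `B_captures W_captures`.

Move 1: B@(2,0) -> caps B=0 W=0
Move 2: W@(3,0) -> caps B=0 W=0
Move 3: B@(3,3) -> caps B=0 W=0
Move 4: W@(3,1) -> caps B=0 W=0
Move 5: B@(3,2) -> caps B=0 W=0
Move 6: W@(0,0) -> caps B=0 W=0
Move 7: B@(2,1) -> caps B=2 W=0

Answer: 2 0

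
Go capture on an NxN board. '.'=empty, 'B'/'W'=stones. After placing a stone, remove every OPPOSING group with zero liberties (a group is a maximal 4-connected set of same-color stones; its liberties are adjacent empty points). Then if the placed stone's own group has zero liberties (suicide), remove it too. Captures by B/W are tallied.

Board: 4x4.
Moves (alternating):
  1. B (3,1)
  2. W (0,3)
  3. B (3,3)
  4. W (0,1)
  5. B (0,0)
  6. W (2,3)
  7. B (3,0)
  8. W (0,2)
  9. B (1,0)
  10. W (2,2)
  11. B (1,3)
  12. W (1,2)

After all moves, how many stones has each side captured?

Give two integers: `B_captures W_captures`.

Answer: 0 1

Derivation:
Move 1: B@(3,1) -> caps B=0 W=0
Move 2: W@(0,3) -> caps B=0 W=0
Move 3: B@(3,3) -> caps B=0 W=0
Move 4: W@(0,1) -> caps B=0 W=0
Move 5: B@(0,0) -> caps B=0 W=0
Move 6: W@(2,3) -> caps B=0 W=0
Move 7: B@(3,0) -> caps B=0 W=0
Move 8: W@(0,2) -> caps B=0 W=0
Move 9: B@(1,0) -> caps B=0 W=0
Move 10: W@(2,2) -> caps B=0 W=0
Move 11: B@(1,3) -> caps B=0 W=0
Move 12: W@(1,2) -> caps B=0 W=1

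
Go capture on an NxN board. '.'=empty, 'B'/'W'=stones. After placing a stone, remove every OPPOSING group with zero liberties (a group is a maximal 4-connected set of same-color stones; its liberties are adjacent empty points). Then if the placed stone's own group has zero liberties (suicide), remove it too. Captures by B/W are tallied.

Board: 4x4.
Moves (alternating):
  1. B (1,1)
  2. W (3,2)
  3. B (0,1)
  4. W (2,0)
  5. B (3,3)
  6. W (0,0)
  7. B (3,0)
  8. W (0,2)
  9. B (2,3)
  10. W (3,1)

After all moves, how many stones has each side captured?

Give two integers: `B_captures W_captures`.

Answer: 0 1

Derivation:
Move 1: B@(1,1) -> caps B=0 W=0
Move 2: W@(3,2) -> caps B=0 W=0
Move 3: B@(0,1) -> caps B=0 W=0
Move 4: W@(2,0) -> caps B=0 W=0
Move 5: B@(3,3) -> caps B=0 W=0
Move 6: W@(0,0) -> caps B=0 W=0
Move 7: B@(3,0) -> caps B=0 W=0
Move 8: W@(0,2) -> caps B=0 W=0
Move 9: B@(2,3) -> caps B=0 W=0
Move 10: W@(3,1) -> caps B=0 W=1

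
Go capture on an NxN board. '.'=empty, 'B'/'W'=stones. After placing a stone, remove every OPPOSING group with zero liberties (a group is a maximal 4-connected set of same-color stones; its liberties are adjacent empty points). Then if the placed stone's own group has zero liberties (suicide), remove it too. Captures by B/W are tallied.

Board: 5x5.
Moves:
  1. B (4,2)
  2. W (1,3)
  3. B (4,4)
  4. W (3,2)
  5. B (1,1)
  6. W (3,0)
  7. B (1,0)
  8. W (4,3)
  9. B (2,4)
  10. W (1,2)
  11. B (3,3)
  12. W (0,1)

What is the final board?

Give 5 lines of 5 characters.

Answer: .W...
BBWW.
....B
W.WB.
..B.B

Derivation:
Move 1: B@(4,2) -> caps B=0 W=0
Move 2: W@(1,3) -> caps B=0 W=0
Move 3: B@(4,4) -> caps B=0 W=0
Move 4: W@(3,2) -> caps B=0 W=0
Move 5: B@(1,1) -> caps B=0 W=0
Move 6: W@(3,0) -> caps B=0 W=0
Move 7: B@(1,0) -> caps B=0 W=0
Move 8: W@(4,3) -> caps B=0 W=0
Move 9: B@(2,4) -> caps B=0 W=0
Move 10: W@(1,2) -> caps B=0 W=0
Move 11: B@(3,3) -> caps B=1 W=0
Move 12: W@(0,1) -> caps B=1 W=0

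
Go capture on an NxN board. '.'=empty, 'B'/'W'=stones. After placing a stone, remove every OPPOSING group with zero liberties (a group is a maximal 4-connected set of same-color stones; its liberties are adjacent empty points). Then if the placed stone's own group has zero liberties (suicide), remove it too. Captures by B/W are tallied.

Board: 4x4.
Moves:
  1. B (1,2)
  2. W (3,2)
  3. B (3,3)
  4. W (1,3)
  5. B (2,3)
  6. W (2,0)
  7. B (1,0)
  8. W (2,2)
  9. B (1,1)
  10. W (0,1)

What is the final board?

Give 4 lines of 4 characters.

Answer: .W..
BBBW
W.W.
..W.

Derivation:
Move 1: B@(1,2) -> caps B=0 W=0
Move 2: W@(3,2) -> caps B=0 W=0
Move 3: B@(3,3) -> caps B=0 W=0
Move 4: W@(1,3) -> caps B=0 W=0
Move 5: B@(2,3) -> caps B=0 W=0
Move 6: W@(2,0) -> caps B=0 W=0
Move 7: B@(1,0) -> caps B=0 W=0
Move 8: W@(2,2) -> caps B=0 W=2
Move 9: B@(1,1) -> caps B=0 W=2
Move 10: W@(0,1) -> caps B=0 W=2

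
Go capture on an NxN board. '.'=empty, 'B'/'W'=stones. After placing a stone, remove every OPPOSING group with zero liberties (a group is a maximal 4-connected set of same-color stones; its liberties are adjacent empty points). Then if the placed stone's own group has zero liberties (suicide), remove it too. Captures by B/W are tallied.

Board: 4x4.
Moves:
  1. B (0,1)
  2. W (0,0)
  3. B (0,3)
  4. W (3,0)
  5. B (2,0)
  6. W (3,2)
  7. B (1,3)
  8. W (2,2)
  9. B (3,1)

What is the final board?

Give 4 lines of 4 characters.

Answer: WB.B
...B
B.W.
.BW.

Derivation:
Move 1: B@(0,1) -> caps B=0 W=0
Move 2: W@(0,0) -> caps B=0 W=0
Move 3: B@(0,3) -> caps B=0 W=0
Move 4: W@(3,0) -> caps B=0 W=0
Move 5: B@(2,0) -> caps B=0 W=0
Move 6: W@(3,2) -> caps B=0 W=0
Move 7: B@(1,3) -> caps B=0 W=0
Move 8: W@(2,2) -> caps B=0 W=0
Move 9: B@(3,1) -> caps B=1 W=0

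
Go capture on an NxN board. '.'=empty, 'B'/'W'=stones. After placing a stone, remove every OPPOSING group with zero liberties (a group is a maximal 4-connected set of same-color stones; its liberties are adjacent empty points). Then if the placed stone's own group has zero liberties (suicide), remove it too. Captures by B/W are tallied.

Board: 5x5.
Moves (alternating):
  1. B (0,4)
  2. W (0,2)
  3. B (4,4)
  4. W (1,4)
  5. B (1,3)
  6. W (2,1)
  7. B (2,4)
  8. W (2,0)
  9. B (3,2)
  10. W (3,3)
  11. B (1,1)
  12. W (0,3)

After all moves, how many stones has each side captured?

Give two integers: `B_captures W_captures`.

Move 1: B@(0,4) -> caps B=0 W=0
Move 2: W@(0,2) -> caps B=0 W=0
Move 3: B@(4,4) -> caps B=0 W=0
Move 4: W@(1,4) -> caps B=0 W=0
Move 5: B@(1,3) -> caps B=0 W=0
Move 6: W@(2,1) -> caps B=0 W=0
Move 7: B@(2,4) -> caps B=1 W=0
Move 8: W@(2,0) -> caps B=1 W=0
Move 9: B@(3,2) -> caps B=1 W=0
Move 10: W@(3,3) -> caps B=1 W=0
Move 11: B@(1,1) -> caps B=1 W=0
Move 12: W@(0,3) -> caps B=1 W=0

Answer: 1 0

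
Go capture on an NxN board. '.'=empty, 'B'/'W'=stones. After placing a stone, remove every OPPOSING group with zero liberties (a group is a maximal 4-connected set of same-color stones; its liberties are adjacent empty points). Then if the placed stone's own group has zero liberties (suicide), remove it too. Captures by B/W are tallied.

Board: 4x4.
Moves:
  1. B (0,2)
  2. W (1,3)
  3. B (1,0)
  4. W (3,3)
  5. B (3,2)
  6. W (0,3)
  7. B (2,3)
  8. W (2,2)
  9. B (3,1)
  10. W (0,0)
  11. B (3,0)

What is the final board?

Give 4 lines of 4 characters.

Answer: W.BW
B..W
..WB
BBB.

Derivation:
Move 1: B@(0,2) -> caps B=0 W=0
Move 2: W@(1,3) -> caps B=0 W=0
Move 3: B@(1,0) -> caps B=0 W=0
Move 4: W@(3,3) -> caps B=0 W=0
Move 5: B@(3,2) -> caps B=0 W=0
Move 6: W@(0,3) -> caps B=0 W=0
Move 7: B@(2,3) -> caps B=1 W=0
Move 8: W@(2,2) -> caps B=1 W=0
Move 9: B@(3,1) -> caps B=1 W=0
Move 10: W@(0,0) -> caps B=1 W=0
Move 11: B@(3,0) -> caps B=1 W=0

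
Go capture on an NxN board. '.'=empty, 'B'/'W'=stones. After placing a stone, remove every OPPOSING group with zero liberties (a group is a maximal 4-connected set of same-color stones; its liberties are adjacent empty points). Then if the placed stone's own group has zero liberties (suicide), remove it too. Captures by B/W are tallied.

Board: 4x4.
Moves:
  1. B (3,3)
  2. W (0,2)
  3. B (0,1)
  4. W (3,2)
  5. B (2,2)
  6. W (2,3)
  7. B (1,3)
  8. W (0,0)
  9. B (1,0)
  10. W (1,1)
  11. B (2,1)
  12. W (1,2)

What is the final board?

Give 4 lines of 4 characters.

Move 1: B@(3,3) -> caps B=0 W=0
Move 2: W@(0,2) -> caps B=0 W=0
Move 3: B@(0,1) -> caps B=0 W=0
Move 4: W@(3,2) -> caps B=0 W=0
Move 5: B@(2,2) -> caps B=0 W=0
Move 6: W@(2,3) -> caps B=0 W=1
Move 7: B@(1,3) -> caps B=0 W=1
Move 8: W@(0,0) -> caps B=0 W=1
Move 9: B@(1,0) -> caps B=1 W=1
Move 10: W@(1,1) -> caps B=1 W=1
Move 11: B@(2,1) -> caps B=1 W=1
Move 12: W@(1,2) -> caps B=1 W=1

Answer: .BW.
BWWB
.BBW
..W.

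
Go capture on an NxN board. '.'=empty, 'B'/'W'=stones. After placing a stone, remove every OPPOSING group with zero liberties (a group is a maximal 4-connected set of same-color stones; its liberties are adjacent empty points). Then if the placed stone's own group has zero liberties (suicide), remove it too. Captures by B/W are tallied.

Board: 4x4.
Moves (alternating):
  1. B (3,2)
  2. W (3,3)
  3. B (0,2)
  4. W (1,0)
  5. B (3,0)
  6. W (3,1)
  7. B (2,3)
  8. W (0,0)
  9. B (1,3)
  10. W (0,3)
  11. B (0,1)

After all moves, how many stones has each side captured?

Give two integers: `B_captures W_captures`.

Move 1: B@(3,2) -> caps B=0 W=0
Move 2: W@(3,3) -> caps B=0 W=0
Move 3: B@(0,2) -> caps B=0 W=0
Move 4: W@(1,0) -> caps B=0 W=0
Move 5: B@(3,0) -> caps B=0 W=0
Move 6: W@(3,1) -> caps B=0 W=0
Move 7: B@(2,3) -> caps B=1 W=0
Move 8: W@(0,0) -> caps B=1 W=0
Move 9: B@(1,3) -> caps B=1 W=0
Move 10: W@(0,3) -> caps B=1 W=0
Move 11: B@(0,1) -> caps B=1 W=0

Answer: 1 0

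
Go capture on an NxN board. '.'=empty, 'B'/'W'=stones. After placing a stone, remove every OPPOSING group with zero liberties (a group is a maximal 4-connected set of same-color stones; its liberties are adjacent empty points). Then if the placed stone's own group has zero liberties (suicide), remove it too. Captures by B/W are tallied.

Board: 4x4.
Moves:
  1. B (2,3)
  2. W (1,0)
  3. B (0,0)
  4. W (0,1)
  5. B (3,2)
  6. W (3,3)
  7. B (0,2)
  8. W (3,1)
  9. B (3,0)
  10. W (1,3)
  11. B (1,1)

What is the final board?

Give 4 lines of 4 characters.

Answer: .WB.
WB.W
...B
BWB.

Derivation:
Move 1: B@(2,3) -> caps B=0 W=0
Move 2: W@(1,0) -> caps B=0 W=0
Move 3: B@(0,0) -> caps B=0 W=0
Move 4: W@(0,1) -> caps B=0 W=1
Move 5: B@(3,2) -> caps B=0 W=1
Move 6: W@(3,3) -> caps B=0 W=1
Move 7: B@(0,2) -> caps B=0 W=1
Move 8: W@(3,1) -> caps B=0 W=1
Move 9: B@(3,0) -> caps B=0 W=1
Move 10: W@(1,3) -> caps B=0 W=1
Move 11: B@(1,1) -> caps B=0 W=1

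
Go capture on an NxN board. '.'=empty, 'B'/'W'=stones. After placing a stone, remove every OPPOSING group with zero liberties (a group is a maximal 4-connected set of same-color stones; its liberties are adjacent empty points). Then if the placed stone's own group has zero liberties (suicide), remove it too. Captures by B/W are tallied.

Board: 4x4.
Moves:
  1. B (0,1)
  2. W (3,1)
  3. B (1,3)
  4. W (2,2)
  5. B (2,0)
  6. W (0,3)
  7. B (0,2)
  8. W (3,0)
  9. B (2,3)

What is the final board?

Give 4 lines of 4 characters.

Answer: .BB.
...B
B.WB
WW..

Derivation:
Move 1: B@(0,1) -> caps B=0 W=0
Move 2: W@(3,1) -> caps B=0 W=0
Move 3: B@(1,3) -> caps B=0 W=0
Move 4: W@(2,2) -> caps B=0 W=0
Move 5: B@(2,0) -> caps B=0 W=0
Move 6: W@(0,3) -> caps B=0 W=0
Move 7: B@(0,2) -> caps B=1 W=0
Move 8: W@(3,0) -> caps B=1 W=0
Move 9: B@(2,3) -> caps B=1 W=0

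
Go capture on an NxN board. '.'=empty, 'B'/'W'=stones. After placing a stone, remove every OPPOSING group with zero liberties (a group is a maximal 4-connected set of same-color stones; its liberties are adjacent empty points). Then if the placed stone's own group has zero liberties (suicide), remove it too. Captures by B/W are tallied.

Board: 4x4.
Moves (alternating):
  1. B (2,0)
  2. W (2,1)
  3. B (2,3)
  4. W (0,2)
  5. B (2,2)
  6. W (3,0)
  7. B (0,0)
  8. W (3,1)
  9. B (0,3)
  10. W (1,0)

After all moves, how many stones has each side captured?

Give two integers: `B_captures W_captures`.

Answer: 0 1

Derivation:
Move 1: B@(2,0) -> caps B=0 W=0
Move 2: W@(2,1) -> caps B=0 W=0
Move 3: B@(2,3) -> caps B=0 W=0
Move 4: W@(0,2) -> caps B=0 W=0
Move 5: B@(2,2) -> caps B=0 W=0
Move 6: W@(3,0) -> caps B=0 W=0
Move 7: B@(0,0) -> caps B=0 W=0
Move 8: W@(3,1) -> caps B=0 W=0
Move 9: B@(0,3) -> caps B=0 W=0
Move 10: W@(1,0) -> caps B=0 W=1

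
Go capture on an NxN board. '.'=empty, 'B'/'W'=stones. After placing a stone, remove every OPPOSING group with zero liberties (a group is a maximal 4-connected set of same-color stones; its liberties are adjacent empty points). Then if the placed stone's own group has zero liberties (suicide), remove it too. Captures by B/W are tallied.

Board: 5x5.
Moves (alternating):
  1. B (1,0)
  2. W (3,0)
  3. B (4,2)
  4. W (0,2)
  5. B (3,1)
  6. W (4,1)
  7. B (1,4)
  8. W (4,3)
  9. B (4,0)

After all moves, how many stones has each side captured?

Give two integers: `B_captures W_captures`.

Answer: 1 0

Derivation:
Move 1: B@(1,0) -> caps B=0 W=0
Move 2: W@(3,0) -> caps B=0 W=0
Move 3: B@(4,2) -> caps B=0 W=0
Move 4: W@(0,2) -> caps B=0 W=0
Move 5: B@(3,1) -> caps B=0 W=0
Move 6: W@(4,1) -> caps B=0 W=0
Move 7: B@(1,4) -> caps B=0 W=0
Move 8: W@(4,3) -> caps B=0 W=0
Move 9: B@(4,0) -> caps B=1 W=0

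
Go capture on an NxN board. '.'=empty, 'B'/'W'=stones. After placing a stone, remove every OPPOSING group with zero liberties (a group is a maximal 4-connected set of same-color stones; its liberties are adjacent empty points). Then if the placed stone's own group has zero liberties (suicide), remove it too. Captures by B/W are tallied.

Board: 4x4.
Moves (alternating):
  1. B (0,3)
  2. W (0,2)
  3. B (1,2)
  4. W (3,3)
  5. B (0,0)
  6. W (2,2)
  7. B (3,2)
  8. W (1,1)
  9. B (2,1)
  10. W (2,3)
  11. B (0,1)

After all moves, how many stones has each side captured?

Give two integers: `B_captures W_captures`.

Move 1: B@(0,3) -> caps B=0 W=0
Move 2: W@(0,2) -> caps B=0 W=0
Move 3: B@(1,2) -> caps B=0 W=0
Move 4: W@(3,3) -> caps B=0 W=0
Move 5: B@(0,0) -> caps B=0 W=0
Move 6: W@(2,2) -> caps B=0 W=0
Move 7: B@(3,2) -> caps B=0 W=0
Move 8: W@(1,1) -> caps B=0 W=0
Move 9: B@(2,1) -> caps B=0 W=0
Move 10: W@(2,3) -> caps B=0 W=0
Move 11: B@(0,1) -> caps B=1 W=0

Answer: 1 0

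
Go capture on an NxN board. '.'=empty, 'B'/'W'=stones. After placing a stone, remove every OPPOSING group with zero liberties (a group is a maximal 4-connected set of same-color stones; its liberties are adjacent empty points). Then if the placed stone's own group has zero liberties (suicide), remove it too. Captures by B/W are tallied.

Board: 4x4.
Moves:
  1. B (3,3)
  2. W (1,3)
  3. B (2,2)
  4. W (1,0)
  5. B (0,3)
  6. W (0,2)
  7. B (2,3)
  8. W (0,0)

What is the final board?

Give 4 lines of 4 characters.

Move 1: B@(3,3) -> caps B=0 W=0
Move 2: W@(1,3) -> caps B=0 W=0
Move 3: B@(2,2) -> caps B=0 W=0
Move 4: W@(1,0) -> caps B=0 W=0
Move 5: B@(0,3) -> caps B=0 W=0
Move 6: W@(0,2) -> caps B=0 W=1
Move 7: B@(2,3) -> caps B=0 W=1
Move 8: W@(0,0) -> caps B=0 W=1

Answer: W.W.
W..W
..BB
...B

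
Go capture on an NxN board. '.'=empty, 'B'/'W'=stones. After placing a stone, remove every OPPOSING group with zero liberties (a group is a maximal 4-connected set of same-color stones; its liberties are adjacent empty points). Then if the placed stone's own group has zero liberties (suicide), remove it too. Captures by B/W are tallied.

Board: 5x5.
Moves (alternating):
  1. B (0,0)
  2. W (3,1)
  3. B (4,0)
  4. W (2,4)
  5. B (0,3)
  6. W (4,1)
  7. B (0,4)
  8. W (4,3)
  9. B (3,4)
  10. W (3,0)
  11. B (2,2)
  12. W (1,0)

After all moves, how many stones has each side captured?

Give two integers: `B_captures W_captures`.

Move 1: B@(0,0) -> caps B=0 W=0
Move 2: W@(3,1) -> caps B=0 W=0
Move 3: B@(4,0) -> caps B=0 W=0
Move 4: W@(2,4) -> caps B=0 W=0
Move 5: B@(0,3) -> caps B=0 W=0
Move 6: W@(4,1) -> caps B=0 W=0
Move 7: B@(0,4) -> caps B=0 W=0
Move 8: W@(4,3) -> caps B=0 W=0
Move 9: B@(3,4) -> caps B=0 W=0
Move 10: W@(3,0) -> caps B=0 W=1
Move 11: B@(2,2) -> caps B=0 W=1
Move 12: W@(1,0) -> caps B=0 W=1

Answer: 0 1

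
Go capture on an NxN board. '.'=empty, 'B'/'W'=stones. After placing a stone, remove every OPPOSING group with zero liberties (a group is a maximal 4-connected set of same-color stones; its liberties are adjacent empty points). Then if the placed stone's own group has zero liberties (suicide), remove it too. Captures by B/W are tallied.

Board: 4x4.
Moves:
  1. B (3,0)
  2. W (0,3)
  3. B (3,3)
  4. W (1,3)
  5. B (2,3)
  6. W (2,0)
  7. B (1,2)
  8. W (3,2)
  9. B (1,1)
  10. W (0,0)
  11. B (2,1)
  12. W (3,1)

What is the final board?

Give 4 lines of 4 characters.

Answer: W..W
.BBW
WB.B
.WWB

Derivation:
Move 1: B@(3,0) -> caps B=0 W=0
Move 2: W@(0,3) -> caps B=0 W=0
Move 3: B@(3,3) -> caps B=0 W=0
Move 4: W@(1,3) -> caps B=0 W=0
Move 5: B@(2,3) -> caps B=0 W=0
Move 6: W@(2,0) -> caps B=0 W=0
Move 7: B@(1,2) -> caps B=0 W=0
Move 8: W@(3,2) -> caps B=0 W=0
Move 9: B@(1,1) -> caps B=0 W=0
Move 10: W@(0,0) -> caps B=0 W=0
Move 11: B@(2,1) -> caps B=0 W=0
Move 12: W@(3,1) -> caps B=0 W=1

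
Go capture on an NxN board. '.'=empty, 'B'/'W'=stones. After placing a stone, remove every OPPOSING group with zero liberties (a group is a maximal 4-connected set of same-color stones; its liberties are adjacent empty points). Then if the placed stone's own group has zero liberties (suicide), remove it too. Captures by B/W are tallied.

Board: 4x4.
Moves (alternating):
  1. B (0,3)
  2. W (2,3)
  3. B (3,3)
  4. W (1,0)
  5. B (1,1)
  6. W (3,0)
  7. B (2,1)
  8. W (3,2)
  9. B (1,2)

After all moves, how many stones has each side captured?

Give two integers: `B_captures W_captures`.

Answer: 0 1

Derivation:
Move 1: B@(0,3) -> caps B=0 W=0
Move 2: W@(2,3) -> caps B=0 W=0
Move 3: B@(3,3) -> caps B=0 W=0
Move 4: W@(1,0) -> caps B=0 W=0
Move 5: B@(1,1) -> caps B=0 W=0
Move 6: W@(3,0) -> caps B=0 W=0
Move 7: B@(2,1) -> caps B=0 W=0
Move 8: W@(3,2) -> caps B=0 W=1
Move 9: B@(1,2) -> caps B=0 W=1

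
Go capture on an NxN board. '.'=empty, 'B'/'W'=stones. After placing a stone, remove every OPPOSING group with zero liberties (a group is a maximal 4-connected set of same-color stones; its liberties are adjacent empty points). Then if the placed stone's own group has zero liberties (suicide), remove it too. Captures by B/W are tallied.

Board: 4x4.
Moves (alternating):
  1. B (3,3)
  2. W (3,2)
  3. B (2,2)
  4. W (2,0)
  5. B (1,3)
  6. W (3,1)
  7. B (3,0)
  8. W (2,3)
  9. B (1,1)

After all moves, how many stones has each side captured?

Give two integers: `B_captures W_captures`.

Answer: 0 1

Derivation:
Move 1: B@(3,3) -> caps B=0 W=0
Move 2: W@(3,2) -> caps B=0 W=0
Move 3: B@(2,2) -> caps B=0 W=0
Move 4: W@(2,0) -> caps B=0 W=0
Move 5: B@(1,3) -> caps B=0 W=0
Move 6: W@(3,1) -> caps B=0 W=0
Move 7: B@(3,0) -> caps B=0 W=0
Move 8: W@(2,3) -> caps B=0 W=1
Move 9: B@(1,1) -> caps B=0 W=1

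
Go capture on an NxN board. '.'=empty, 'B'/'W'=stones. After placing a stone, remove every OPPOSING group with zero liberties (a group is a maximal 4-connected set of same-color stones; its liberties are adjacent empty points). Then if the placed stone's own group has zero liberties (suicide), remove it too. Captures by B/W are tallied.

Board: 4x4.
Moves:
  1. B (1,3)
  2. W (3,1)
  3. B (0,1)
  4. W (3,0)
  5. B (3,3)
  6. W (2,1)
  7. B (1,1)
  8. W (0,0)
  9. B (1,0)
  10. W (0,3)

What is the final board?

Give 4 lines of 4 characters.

Answer: .B.W
BB.B
.W..
WW.B

Derivation:
Move 1: B@(1,3) -> caps B=0 W=0
Move 2: W@(3,1) -> caps B=0 W=0
Move 3: B@(0,1) -> caps B=0 W=0
Move 4: W@(3,0) -> caps B=0 W=0
Move 5: B@(3,3) -> caps B=0 W=0
Move 6: W@(2,1) -> caps B=0 W=0
Move 7: B@(1,1) -> caps B=0 W=0
Move 8: W@(0,0) -> caps B=0 W=0
Move 9: B@(1,0) -> caps B=1 W=0
Move 10: W@(0,3) -> caps B=1 W=0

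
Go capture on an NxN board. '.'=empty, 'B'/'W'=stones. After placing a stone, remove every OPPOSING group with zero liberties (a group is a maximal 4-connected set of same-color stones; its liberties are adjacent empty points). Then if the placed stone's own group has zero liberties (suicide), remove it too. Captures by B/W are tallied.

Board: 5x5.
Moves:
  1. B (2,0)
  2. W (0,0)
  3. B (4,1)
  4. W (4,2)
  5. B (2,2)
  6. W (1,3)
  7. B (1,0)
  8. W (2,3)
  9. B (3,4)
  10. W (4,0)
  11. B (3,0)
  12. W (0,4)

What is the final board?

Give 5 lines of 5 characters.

Answer: W...W
B..W.
B.BW.
B...B
.BW..

Derivation:
Move 1: B@(2,0) -> caps B=0 W=0
Move 2: W@(0,0) -> caps B=0 W=0
Move 3: B@(4,1) -> caps B=0 W=0
Move 4: W@(4,2) -> caps B=0 W=0
Move 5: B@(2,2) -> caps B=0 W=0
Move 6: W@(1,3) -> caps B=0 W=0
Move 7: B@(1,0) -> caps B=0 W=0
Move 8: W@(2,3) -> caps B=0 W=0
Move 9: B@(3,4) -> caps B=0 W=0
Move 10: W@(4,0) -> caps B=0 W=0
Move 11: B@(3,0) -> caps B=1 W=0
Move 12: W@(0,4) -> caps B=1 W=0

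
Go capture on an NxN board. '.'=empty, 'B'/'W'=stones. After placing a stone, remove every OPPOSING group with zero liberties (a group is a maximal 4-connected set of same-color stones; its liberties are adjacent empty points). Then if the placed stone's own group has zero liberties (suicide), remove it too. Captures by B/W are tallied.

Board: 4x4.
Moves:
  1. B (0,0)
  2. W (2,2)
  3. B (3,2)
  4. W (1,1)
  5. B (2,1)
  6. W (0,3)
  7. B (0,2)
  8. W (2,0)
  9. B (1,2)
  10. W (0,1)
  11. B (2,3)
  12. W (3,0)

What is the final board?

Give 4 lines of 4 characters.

Answer: BWBW
.WB.
WB.B
W.B.

Derivation:
Move 1: B@(0,0) -> caps B=0 W=0
Move 2: W@(2,2) -> caps B=0 W=0
Move 3: B@(3,2) -> caps B=0 W=0
Move 4: W@(1,1) -> caps B=0 W=0
Move 5: B@(2,1) -> caps B=0 W=0
Move 6: W@(0,3) -> caps B=0 W=0
Move 7: B@(0,2) -> caps B=0 W=0
Move 8: W@(2,0) -> caps B=0 W=0
Move 9: B@(1,2) -> caps B=0 W=0
Move 10: W@(0,1) -> caps B=0 W=0
Move 11: B@(2,3) -> caps B=1 W=0
Move 12: W@(3,0) -> caps B=1 W=0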